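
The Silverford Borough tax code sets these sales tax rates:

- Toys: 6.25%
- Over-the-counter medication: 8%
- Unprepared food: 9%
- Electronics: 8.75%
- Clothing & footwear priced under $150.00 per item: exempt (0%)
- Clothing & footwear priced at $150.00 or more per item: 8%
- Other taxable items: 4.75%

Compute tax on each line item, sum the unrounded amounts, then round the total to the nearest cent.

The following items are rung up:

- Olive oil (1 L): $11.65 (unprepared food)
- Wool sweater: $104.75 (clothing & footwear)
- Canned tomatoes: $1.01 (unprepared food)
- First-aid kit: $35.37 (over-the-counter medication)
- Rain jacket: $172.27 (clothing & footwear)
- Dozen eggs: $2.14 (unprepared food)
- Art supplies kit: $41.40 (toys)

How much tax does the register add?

Olive oil (1 L) $11.65: unprepared food → 9% → $1.0485
Wool sweater $104.75: clothing & footwear, under $150.00 → 0% → $0.00
Canned tomatoes $1.01: unprepared food → 9% → $0.0909
First-aid kit $35.37: over-the-counter medication → 8% → $2.8296
Rain jacket $172.27: clothing & footwear, $150.00 or more → 8% → $13.7816
Dozen eggs $2.14: unprepared food → 9% → $0.1926
Art supplies kit $41.40: toys → 6.25% → $2.5875
Unrounded tax sum = $20.5307 → $20.53

$20.53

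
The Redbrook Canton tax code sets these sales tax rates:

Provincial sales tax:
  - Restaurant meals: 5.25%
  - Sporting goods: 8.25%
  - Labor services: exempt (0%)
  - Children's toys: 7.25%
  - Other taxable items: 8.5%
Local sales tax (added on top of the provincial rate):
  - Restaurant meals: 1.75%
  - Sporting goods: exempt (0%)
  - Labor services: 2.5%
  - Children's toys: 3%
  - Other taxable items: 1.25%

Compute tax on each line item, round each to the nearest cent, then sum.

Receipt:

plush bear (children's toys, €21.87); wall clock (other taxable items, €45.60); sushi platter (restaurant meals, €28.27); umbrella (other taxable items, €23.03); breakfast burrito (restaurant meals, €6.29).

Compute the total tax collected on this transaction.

Plush bear €21.87: children's toys → 7.25% + 3% local = 10.25% → €2.24
Wall clock €45.60: other taxable items → 8.5% + 1.25% local = 9.75% → €4.45
Sushi platter €28.27: restaurant meals → 5.25% + 1.75% local = 7% → €1.98
Umbrella €23.03: other taxable items → 8.5% + 1.25% local = 9.75% → €2.25
Breakfast burrito €6.29: restaurant meals → 5.25% + 1.75% local = 7% → €0.44
Total tax = €2.24 + €4.45 + €1.98 + €2.25 + €0.44 = €11.36

€11.36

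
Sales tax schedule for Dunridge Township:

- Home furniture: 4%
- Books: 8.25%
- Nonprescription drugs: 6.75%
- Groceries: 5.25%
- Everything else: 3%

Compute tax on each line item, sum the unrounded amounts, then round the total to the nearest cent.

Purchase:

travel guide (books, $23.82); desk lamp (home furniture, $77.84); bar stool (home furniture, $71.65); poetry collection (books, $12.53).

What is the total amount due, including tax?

Travel guide $23.82: books → 8.25% → $1.96515
Desk lamp $77.84: home furniture → 4% → $3.1136
Bar stool $71.65: home furniture → 4% → $2.866
Poetry collection $12.53: books → 8.25% → $1.033725
Subtotal = $185.84; unrounded tax = $8.978475 → $8.98; total due = $194.82

$194.82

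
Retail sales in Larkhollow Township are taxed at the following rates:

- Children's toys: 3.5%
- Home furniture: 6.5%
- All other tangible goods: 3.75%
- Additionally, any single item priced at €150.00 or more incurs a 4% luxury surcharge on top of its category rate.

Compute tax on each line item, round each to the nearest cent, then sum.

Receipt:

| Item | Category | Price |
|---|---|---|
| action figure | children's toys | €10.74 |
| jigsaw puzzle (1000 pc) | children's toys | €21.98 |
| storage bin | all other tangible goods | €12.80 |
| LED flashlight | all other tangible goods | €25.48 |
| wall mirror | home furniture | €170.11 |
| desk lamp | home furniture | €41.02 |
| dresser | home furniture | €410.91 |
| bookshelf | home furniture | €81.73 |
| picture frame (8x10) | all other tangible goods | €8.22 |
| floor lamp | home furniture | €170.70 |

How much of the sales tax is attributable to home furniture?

€86.91

Wall mirror €170.11: home furniture → 6.5% + 4% surcharge = 10.5% → €17.86
Desk lamp €41.02: home furniture → 6.5% → €2.67
Dresser €410.91: home furniture → 6.5% + 4% surcharge = 10.5% → €43.15
Bookshelf €81.73: home furniture → 6.5% → €5.31
Floor lamp €170.70: home furniture → 6.5% + 4% surcharge = 10.5% → €17.92
Tax on home furniture = €17.86 + €2.67 + €43.15 + €5.31 + €17.92 = €86.91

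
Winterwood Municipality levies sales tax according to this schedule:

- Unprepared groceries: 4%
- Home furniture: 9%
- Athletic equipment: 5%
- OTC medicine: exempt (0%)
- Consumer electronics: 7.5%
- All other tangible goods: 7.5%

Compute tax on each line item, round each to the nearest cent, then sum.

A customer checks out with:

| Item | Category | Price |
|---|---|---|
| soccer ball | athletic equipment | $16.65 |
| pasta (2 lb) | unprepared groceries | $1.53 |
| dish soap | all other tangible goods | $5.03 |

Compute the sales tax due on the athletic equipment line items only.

Soccer ball $16.65: athletic equipment → 5% → $0.83
Tax on athletic equipment = $0.83

$0.83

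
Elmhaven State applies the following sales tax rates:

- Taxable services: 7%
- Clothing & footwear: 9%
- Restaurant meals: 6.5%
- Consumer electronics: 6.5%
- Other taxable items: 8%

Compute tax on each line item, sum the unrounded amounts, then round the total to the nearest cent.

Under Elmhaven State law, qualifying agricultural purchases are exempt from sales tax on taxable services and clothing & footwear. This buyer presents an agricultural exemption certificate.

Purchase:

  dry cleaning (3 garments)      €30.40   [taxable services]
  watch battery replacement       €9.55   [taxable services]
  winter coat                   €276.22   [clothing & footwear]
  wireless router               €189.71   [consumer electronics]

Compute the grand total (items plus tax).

Dry cleaning (3 garments) €30.40: taxable services, buyer-exempt → 0% → €0.00
Watch battery replacement €9.55: taxable services, buyer-exempt → 0% → €0.00
Winter coat €276.22: clothing & footwear, buyer-exempt → 0% → €0.00
Wireless router €189.71: consumer electronics → 6.5% → €12.33115
Subtotal = €505.88; unrounded tax = €12.33115 → €12.33; total due = €518.21

€518.21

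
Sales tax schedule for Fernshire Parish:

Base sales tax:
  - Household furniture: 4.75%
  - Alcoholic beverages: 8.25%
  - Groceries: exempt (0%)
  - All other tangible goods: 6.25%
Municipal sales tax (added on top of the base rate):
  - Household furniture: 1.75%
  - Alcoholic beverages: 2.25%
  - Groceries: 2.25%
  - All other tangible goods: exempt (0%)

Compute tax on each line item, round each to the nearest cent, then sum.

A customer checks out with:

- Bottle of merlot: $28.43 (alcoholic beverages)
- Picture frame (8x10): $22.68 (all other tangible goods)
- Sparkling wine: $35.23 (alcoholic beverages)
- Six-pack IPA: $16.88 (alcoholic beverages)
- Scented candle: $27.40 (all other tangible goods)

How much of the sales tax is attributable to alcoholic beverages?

Bottle of merlot $28.43: alcoholic beverages → 8.25% + 2.25% municipal = 10.5% → $2.99
Sparkling wine $35.23: alcoholic beverages → 8.25% + 2.25% municipal = 10.5% → $3.70
Six-pack IPA $16.88: alcoholic beverages → 8.25% + 2.25% municipal = 10.5% → $1.77
Tax on alcoholic beverages = $2.99 + $3.70 + $1.77 = $8.46

$8.46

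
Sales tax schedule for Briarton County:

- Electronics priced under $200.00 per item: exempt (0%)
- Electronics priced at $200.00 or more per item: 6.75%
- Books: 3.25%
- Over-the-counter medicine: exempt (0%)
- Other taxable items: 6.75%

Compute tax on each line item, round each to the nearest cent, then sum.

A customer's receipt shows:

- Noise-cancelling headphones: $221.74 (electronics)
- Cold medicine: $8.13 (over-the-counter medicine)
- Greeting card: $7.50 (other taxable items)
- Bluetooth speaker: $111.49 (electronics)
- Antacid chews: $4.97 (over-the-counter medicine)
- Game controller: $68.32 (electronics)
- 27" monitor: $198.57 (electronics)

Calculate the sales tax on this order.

Noise-cancelling headphones $221.74: electronics, $200.00 or more → 6.75% → $14.97
Cold medicine $8.13: over-the-counter medicine → 0% → $0.00
Greeting card $7.50: other taxable items → 6.75% → $0.51
Bluetooth speaker $111.49: electronics, under $200.00 → 0% → $0.00
Antacid chews $4.97: over-the-counter medicine → 0% → $0.00
Game controller $68.32: electronics, under $200.00 → 0% → $0.00
27" monitor $198.57: electronics, under $200.00 → 0% → $0.00
Total tax = $14.97 + $0.51 = $15.48

$15.48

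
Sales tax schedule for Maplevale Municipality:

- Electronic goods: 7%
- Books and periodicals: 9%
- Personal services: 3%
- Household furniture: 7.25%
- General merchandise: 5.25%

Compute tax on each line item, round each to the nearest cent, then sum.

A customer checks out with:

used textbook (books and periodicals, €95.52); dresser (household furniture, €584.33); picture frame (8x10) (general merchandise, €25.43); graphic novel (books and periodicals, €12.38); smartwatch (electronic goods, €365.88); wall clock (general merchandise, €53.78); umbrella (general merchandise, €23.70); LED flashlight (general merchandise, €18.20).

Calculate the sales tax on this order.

Used textbook €95.52: books and periodicals → 9% → €8.60
Dresser €584.33: household furniture → 7.25% → €42.36
Picture frame (8x10) €25.43: general merchandise → 5.25% → €1.34
Graphic novel €12.38: books and periodicals → 9% → €1.11
Smartwatch €365.88: electronic goods → 7% → €25.61
Wall clock €53.78: general merchandise → 5.25% → €2.82
Umbrella €23.70: general merchandise → 5.25% → €1.24
LED flashlight €18.20: general merchandise → 5.25% → €0.96
Total tax = €8.60 + €42.36 + €1.34 + €1.11 + €25.61 + €2.82 + €1.24 + €0.96 = €84.04

€84.04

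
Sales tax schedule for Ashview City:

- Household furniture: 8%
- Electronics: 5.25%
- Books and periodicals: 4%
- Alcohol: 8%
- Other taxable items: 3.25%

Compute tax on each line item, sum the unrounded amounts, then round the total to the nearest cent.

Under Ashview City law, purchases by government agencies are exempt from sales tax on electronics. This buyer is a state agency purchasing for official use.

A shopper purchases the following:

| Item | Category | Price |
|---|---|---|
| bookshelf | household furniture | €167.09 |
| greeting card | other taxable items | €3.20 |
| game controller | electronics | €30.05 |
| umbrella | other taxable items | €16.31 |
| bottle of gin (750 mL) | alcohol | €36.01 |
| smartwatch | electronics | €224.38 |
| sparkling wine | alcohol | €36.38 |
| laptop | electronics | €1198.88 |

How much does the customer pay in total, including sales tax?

Bookshelf €167.09: household furniture → 8% → €13.3672
Greeting card €3.20: other taxable items → 3.25% → €0.104
Game controller €30.05: electronics, buyer-exempt → 0% → €0.00
Umbrella €16.31: other taxable items → 3.25% → €0.530075
Bottle of gin (750 mL) €36.01: alcohol → 8% → €2.8808
Smartwatch €224.38: electronics, buyer-exempt → 0% → €0.00
Sparkling wine €36.38: alcohol → 8% → €2.9104
Laptop €1198.88: electronics, buyer-exempt → 0% → €0.00
Subtotal = €1712.30; unrounded tax = €19.792475 → €19.79; total due = €1732.09

€1732.09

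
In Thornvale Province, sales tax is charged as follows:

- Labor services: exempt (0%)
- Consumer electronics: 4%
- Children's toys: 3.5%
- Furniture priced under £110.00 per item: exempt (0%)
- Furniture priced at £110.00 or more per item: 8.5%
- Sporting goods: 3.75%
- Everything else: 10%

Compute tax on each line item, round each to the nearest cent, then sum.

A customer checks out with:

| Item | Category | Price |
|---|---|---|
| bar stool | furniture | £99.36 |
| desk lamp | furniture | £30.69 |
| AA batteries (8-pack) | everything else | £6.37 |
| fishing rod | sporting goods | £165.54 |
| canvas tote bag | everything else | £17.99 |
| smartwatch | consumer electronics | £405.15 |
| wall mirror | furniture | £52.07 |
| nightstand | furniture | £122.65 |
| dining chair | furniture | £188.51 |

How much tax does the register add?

Bar stool £99.36: furniture, under £110.00 → 0% → £0.00
Desk lamp £30.69: furniture, under £110.00 → 0% → £0.00
AA batteries (8-pack) £6.37: everything else → 10% → £0.64
Fishing rod £165.54: sporting goods → 3.75% → £6.21
Canvas tote bag £17.99: everything else → 10% → £1.80
Smartwatch £405.15: consumer electronics → 4% → £16.21
Wall mirror £52.07: furniture, under £110.00 → 0% → £0.00
Nightstand £122.65: furniture, £110.00 or more → 8.5% → £10.43
Dining chair £188.51: furniture, £110.00 or more → 8.5% → £16.02
Total tax = £0.64 + £6.21 + £1.80 + £16.21 + £10.43 + £16.02 = £51.31

£51.31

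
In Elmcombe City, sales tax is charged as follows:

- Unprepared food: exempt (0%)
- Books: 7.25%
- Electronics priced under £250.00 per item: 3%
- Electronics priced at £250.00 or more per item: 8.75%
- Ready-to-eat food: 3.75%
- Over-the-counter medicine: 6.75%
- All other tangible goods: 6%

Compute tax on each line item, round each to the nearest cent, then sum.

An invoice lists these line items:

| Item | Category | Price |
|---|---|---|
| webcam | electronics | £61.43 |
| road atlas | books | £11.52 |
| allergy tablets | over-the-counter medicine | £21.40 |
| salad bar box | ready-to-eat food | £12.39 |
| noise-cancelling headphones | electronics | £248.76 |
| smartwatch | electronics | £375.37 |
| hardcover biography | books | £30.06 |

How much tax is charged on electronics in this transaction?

Webcam £61.43: electronics, under £250.00 → 3% → £1.84
Noise-cancelling headphones £248.76: electronics, under £250.00 → 3% → £7.46
Smartwatch £375.37: electronics, £250.00 or more → 8.75% → £32.84
Tax on electronics = £1.84 + £7.46 + £32.84 = £42.14

£42.14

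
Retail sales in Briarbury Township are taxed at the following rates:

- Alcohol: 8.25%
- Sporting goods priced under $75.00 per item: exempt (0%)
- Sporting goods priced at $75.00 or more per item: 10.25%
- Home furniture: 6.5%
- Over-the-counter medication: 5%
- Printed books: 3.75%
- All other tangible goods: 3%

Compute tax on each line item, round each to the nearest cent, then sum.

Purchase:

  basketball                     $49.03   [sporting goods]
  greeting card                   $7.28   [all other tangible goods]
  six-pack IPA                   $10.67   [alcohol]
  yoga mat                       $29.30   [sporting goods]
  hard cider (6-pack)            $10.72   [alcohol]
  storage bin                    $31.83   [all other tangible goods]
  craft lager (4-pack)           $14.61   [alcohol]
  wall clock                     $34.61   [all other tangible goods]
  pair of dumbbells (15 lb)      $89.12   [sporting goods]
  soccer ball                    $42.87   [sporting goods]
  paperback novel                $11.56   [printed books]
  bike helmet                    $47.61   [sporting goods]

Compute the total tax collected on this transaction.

$14.74

Basketball $49.03: sporting goods, under $75.00 → 0% → $0.00
Greeting card $7.28: all other tangible goods → 3% → $0.22
Six-pack IPA $10.67: alcohol → 8.25% → $0.88
Yoga mat $29.30: sporting goods, under $75.00 → 0% → $0.00
Hard cider (6-pack) $10.72: alcohol → 8.25% → $0.88
Storage bin $31.83: all other tangible goods → 3% → $0.95
Craft lager (4-pack) $14.61: alcohol → 8.25% → $1.21
Wall clock $34.61: all other tangible goods → 3% → $1.04
Pair of dumbbells (15 lb) $89.12: sporting goods, $75.00 or more → 10.25% → $9.13
Soccer ball $42.87: sporting goods, under $75.00 → 0% → $0.00
Paperback novel $11.56: printed books → 3.75% → $0.43
Bike helmet $47.61: sporting goods, under $75.00 → 0% → $0.00
Total tax = $0.22 + $0.88 + $0.88 + $0.95 + $1.21 + $1.04 + $9.13 + $0.43 = $14.74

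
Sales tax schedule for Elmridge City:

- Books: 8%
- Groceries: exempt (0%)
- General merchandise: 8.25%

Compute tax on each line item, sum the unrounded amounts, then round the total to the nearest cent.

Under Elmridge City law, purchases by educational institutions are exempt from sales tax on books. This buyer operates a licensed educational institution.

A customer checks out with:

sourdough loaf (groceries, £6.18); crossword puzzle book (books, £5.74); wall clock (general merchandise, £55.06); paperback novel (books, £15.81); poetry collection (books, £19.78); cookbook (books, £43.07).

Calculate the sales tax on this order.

Sourdough loaf £6.18: groceries → 0% → £0.00
Crossword puzzle book £5.74: books, buyer-exempt → 0% → £0.00
Wall clock £55.06: general merchandise → 8.25% → £4.54245
Paperback novel £15.81: books, buyer-exempt → 0% → £0.00
Poetry collection £19.78: books, buyer-exempt → 0% → £0.00
Cookbook £43.07: books, buyer-exempt → 0% → £0.00
Unrounded tax sum = £4.54245 → £4.54

£4.54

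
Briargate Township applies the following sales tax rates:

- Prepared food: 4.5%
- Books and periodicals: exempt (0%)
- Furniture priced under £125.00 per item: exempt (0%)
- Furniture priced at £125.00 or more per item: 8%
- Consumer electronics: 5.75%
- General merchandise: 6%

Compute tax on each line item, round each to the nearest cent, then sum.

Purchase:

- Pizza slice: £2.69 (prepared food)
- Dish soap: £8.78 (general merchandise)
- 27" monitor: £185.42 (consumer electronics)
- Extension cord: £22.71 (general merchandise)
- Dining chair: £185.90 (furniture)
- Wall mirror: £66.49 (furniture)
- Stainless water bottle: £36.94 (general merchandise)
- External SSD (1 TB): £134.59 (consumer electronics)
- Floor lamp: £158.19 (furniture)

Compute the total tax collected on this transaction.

Pizza slice £2.69: prepared food → 4.5% → £0.12
Dish soap £8.78: general merchandise → 6% → £0.53
27" monitor £185.42: consumer electronics → 5.75% → £10.66
Extension cord £22.71: general merchandise → 6% → £1.36
Dining chair £185.90: furniture, £125.00 or more → 8% → £14.87
Wall mirror £66.49: furniture, under £125.00 → 0% → £0.00
Stainless water bottle £36.94: general merchandise → 6% → £2.22
External SSD (1 TB) £134.59: consumer electronics → 5.75% → £7.74
Floor lamp £158.19: furniture, £125.00 or more → 8% → £12.66
Total tax = £0.12 + £0.53 + £10.66 + £1.36 + £14.87 + £2.22 + £7.74 + £12.66 = £50.16

£50.16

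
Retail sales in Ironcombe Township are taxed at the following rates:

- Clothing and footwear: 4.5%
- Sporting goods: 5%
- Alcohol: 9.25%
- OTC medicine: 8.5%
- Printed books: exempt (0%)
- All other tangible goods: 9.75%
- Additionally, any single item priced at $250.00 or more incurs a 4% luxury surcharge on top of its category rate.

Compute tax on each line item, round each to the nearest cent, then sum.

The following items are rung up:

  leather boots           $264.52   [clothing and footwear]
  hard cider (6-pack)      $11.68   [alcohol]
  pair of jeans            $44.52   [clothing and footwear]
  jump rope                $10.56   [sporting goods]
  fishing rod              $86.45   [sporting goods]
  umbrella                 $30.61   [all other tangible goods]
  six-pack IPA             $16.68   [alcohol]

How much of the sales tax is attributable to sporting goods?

$4.85

Jump rope $10.56: sporting goods → 5% → $0.53
Fishing rod $86.45: sporting goods → 5% → $4.32
Tax on sporting goods = $0.53 + $4.32 = $4.85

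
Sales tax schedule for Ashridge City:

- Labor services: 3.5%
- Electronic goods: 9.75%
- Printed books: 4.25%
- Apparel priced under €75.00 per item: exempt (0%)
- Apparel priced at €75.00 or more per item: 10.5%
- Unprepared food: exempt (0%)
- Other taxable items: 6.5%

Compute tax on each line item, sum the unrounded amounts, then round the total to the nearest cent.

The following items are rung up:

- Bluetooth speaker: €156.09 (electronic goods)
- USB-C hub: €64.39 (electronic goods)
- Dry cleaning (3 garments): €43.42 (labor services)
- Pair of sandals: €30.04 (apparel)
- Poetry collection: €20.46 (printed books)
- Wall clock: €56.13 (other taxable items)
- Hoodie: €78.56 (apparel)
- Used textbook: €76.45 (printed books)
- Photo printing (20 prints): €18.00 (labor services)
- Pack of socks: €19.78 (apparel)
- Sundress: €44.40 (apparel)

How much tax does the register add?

€39.66

Bluetooth speaker €156.09: electronic goods → 9.75% → €15.218775
USB-C hub €64.39: electronic goods → 9.75% → €6.278025
Dry cleaning (3 garments) €43.42: labor services → 3.5% → €1.5197
Pair of sandals €30.04: apparel, under €75.00 → 0% → €0.00
Poetry collection €20.46: printed books → 4.25% → €0.86955
Wall clock €56.13: other taxable items → 6.5% → €3.64845
Hoodie €78.56: apparel, €75.00 or more → 10.5% → €8.2488
Used textbook €76.45: printed books → 4.25% → €3.249125
Photo printing (20 prints) €18.00: labor services → 3.5% → €0.63
Pack of socks €19.78: apparel, under €75.00 → 0% → €0.00
Sundress €44.40: apparel, under €75.00 → 0% → €0.00
Unrounded tax sum = €39.662425 → €39.66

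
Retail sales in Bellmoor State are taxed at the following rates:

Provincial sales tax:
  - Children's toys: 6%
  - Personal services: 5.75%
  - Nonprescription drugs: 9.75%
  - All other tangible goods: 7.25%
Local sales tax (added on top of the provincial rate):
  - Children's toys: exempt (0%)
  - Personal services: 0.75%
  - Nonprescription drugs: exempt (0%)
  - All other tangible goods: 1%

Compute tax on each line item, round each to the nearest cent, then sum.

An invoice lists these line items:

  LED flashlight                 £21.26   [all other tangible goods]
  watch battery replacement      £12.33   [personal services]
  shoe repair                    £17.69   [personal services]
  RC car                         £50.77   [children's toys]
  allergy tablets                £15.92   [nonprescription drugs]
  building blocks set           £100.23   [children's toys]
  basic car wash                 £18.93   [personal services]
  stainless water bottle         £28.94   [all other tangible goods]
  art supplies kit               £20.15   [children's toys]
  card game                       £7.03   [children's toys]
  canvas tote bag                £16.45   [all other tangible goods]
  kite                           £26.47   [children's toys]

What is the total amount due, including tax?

LED flashlight £21.26: all other tangible goods → 7.25% + 1% local = 8.25% → £1.75
Watch battery replacement £12.33: personal services → 5.75% + 0.75% local = 6.5% → £0.80
Shoe repair £17.69: personal services → 5.75% + 0.75% local = 6.5% → £1.15
RC car £50.77: children's toys → 6% + 0% local = 6% → £3.05
Allergy tablets £15.92: nonprescription drugs → 9.75% + 0% local = 9.75% → £1.55
Building blocks set £100.23: children's toys → 6% + 0% local = 6% → £6.01
Basic car wash £18.93: personal services → 5.75% + 0.75% local = 6.5% → £1.23
Stainless water bottle £28.94: all other tangible goods → 7.25% + 1% local = 8.25% → £2.39
Art supplies kit £20.15: children's toys → 6% + 0% local = 6% → £1.21
Card game £7.03: children's toys → 6% + 0% local = 6% → £0.42
Canvas tote bag £16.45: all other tangible goods → 7.25% + 1% local = 8.25% → £1.36
Kite £26.47: children's toys → 6% + 0% local = 6% → £1.59
Subtotal = £336.17; tax = £22.51; total due = £358.68

£358.68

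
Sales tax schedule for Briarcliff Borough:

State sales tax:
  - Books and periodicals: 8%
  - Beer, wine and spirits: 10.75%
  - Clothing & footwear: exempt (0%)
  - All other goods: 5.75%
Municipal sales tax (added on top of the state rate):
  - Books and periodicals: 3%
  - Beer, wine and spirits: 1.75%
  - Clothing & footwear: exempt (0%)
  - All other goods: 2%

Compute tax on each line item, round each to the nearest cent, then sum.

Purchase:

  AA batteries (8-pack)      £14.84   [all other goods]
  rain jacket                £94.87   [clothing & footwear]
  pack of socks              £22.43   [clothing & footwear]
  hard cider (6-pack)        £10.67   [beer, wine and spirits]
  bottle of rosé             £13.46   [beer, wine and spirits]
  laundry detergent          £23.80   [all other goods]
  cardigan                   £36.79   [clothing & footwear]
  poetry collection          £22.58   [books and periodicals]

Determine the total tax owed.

AA batteries (8-pack) £14.84: all other goods → 5.75% + 2% municipal = 7.75% → £1.15
Rain jacket £94.87: clothing & footwear → 0% + 0% municipal = 0% → £0.00
Pack of socks £22.43: clothing & footwear → 0% + 0% municipal = 0% → £0.00
Hard cider (6-pack) £10.67: beer, wine and spirits → 10.75% + 1.75% municipal = 12.5% → £1.33
Bottle of rosé £13.46: beer, wine and spirits → 10.75% + 1.75% municipal = 12.5% → £1.68
Laundry detergent £23.80: all other goods → 5.75% + 2% municipal = 7.75% → £1.84
Cardigan £36.79: clothing & footwear → 0% + 0% municipal = 0% → £0.00
Poetry collection £22.58: books and periodicals → 8% + 3% municipal = 11% → £2.48
Total tax = £1.15 + £1.33 + £1.68 + £1.84 + £2.48 = £8.48

£8.48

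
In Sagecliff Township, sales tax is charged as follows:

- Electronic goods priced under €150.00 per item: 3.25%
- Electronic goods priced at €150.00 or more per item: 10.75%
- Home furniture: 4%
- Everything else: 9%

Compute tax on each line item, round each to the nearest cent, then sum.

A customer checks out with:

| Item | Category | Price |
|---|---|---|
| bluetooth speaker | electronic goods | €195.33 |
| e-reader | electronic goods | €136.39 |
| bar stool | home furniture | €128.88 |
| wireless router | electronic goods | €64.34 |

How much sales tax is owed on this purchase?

€32.68

Bluetooth speaker €195.33: electronic goods, €150.00 or more → 10.75% → €21.00
E-reader €136.39: electronic goods, under €150.00 → 3.25% → €4.43
Bar stool €128.88: home furniture → 4% → €5.16
Wireless router €64.34: electronic goods, under €150.00 → 3.25% → €2.09
Total tax = €21.00 + €4.43 + €5.16 + €2.09 = €32.68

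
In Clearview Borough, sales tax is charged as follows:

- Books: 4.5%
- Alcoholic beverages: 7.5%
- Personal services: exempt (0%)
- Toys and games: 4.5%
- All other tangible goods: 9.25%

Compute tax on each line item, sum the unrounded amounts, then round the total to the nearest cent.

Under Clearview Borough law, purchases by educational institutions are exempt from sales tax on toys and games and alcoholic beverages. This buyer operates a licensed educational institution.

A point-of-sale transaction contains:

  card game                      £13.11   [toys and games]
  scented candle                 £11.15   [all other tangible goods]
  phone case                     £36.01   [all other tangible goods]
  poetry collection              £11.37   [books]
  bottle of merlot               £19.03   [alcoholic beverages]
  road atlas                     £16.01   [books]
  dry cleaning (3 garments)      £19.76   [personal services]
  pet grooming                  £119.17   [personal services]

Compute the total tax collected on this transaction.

£5.59

Card game £13.11: toys and games, buyer-exempt → 0% → £0.00
Scented candle £11.15: all other tangible goods → 9.25% → £1.031375
Phone case £36.01: all other tangible goods → 9.25% → £3.330925
Poetry collection £11.37: books → 4.5% → £0.51165
Bottle of merlot £19.03: alcoholic beverages, buyer-exempt → 0% → £0.00
Road atlas £16.01: books → 4.5% → £0.72045
Dry cleaning (3 garments) £19.76: personal services → 0% → £0.00
Pet grooming £119.17: personal services → 0% → £0.00
Unrounded tax sum = £5.5944 → £5.59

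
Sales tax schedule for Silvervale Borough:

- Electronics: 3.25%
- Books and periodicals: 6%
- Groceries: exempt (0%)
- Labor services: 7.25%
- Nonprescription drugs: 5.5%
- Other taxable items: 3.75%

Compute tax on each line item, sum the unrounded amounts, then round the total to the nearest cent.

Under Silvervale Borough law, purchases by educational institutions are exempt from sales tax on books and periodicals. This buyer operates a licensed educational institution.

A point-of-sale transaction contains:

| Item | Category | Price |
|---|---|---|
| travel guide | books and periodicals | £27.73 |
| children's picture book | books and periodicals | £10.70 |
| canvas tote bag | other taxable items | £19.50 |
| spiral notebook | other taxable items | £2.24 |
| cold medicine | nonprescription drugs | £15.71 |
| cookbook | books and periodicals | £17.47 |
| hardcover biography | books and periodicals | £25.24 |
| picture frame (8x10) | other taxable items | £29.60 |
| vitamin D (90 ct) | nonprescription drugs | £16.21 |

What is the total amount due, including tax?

£168.08

Travel guide £27.73: books and periodicals, buyer-exempt → 0% → £0.00
Children's picture book £10.70: books and periodicals, buyer-exempt → 0% → £0.00
Canvas tote bag £19.50: other taxable items → 3.75% → £0.73125
Spiral notebook £2.24: other taxable items → 3.75% → £0.084
Cold medicine £15.71: nonprescription drugs → 5.5% → £0.86405
Cookbook £17.47: books and periodicals, buyer-exempt → 0% → £0.00
Hardcover biography £25.24: books and periodicals, buyer-exempt → 0% → £0.00
Picture frame (8x10) £29.60: other taxable items → 3.75% → £1.11
Vitamin D (90 ct) £16.21: nonprescription drugs → 5.5% → £0.89155
Subtotal = £164.40; unrounded tax = £3.68085 → £3.68; total due = £168.08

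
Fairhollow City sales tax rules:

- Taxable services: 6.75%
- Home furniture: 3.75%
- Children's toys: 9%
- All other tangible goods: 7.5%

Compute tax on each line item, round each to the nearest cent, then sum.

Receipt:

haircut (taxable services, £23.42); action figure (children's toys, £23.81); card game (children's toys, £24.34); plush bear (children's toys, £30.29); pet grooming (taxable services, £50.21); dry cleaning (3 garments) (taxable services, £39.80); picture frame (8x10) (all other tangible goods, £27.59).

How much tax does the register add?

Haircut £23.42: taxable services → 6.75% → £1.58
Action figure £23.81: children's toys → 9% → £2.14
Card game £24.34: children's toys → 9% → £2.19
Plush bear £30.29: children's toys → 9% → £2.73
Pet grooming £50.21: taxable services → 6.75% → £3.39
Dry cleaning (3 garments) £39.80: taxable services → 6.75% → £2.69
Picture frame (8x10) £27.59: all other tangible goods → 7.5% → £2.07
Total tax = £1.58 + £2.14 + £2.19 + £2.73 + £3.39 + £2.69 + £2.07 = £16.79

£16.79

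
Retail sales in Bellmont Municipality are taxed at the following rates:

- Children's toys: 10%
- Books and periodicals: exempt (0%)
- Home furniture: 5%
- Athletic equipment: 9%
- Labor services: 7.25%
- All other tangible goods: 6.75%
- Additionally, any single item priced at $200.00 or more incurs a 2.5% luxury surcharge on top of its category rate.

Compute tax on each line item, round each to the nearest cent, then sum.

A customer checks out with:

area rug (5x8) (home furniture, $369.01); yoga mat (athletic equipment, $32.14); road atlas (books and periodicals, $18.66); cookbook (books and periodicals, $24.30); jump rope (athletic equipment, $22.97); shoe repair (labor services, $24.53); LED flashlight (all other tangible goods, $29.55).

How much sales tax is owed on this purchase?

Area rug (5x8) $369.01: home furniture → 5% + 2.5% surcharge = 7.5% → $27.68
Yoga mat $32.14: athletic equipment → 9% → $2.89
Road atlas $18.66: books and periodicals → 0% → $0.00
Cookbook $24.30: books and periodicals → 0% → $0.00
Jump rope $22.97: athletic equipment → 9% → $2.07
Shoe repair $24.53: labor services → 7.25% → $1.78
LED flashlight $29.55: all other tangible goods → 6.75% → $1.99
Total tax = $27.68 + $2.89 + $2.07 + $1.78 + $1.99 = $36.41

$36.41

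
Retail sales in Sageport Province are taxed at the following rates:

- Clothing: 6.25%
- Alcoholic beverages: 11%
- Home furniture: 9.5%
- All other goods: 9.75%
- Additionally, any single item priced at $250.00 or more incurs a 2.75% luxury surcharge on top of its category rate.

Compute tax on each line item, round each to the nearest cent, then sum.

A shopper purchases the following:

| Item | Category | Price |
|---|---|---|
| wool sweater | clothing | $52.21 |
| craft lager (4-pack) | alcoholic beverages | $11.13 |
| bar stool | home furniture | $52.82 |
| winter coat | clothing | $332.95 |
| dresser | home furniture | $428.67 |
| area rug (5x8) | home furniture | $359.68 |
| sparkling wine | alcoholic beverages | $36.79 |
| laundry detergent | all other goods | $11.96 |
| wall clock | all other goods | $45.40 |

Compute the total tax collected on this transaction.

$145.69

Wool sweater $52.21: clothing → 6.25% → $3.26
Craft lager (4-pack) $11.13: alcoholic beverages → 11% → $1.22
Bar stool $52.82: home furniture → 9.5% → $5.02
Winter coat $332.95: clothing → 6.25% + 2.75% surcharge = 9% → $29.97
Dresser $428.67: home furniture → 9.5% + 2.75% surcharge = 12.25% → $52.51
Area rug (5x8) $359.68: home furniture → 9.5% + 2.75% surcharge = 12.25% → $44.06
Sparkling wine $36.79: alcoholic beverages → 11% → $4.05
Laundry detergent $11.96: all other goods → 9.75% → $1.17
Wall clock $45.40: all other goods → 9.75% → $4.43
Total tax = $3.26 + $1.22 + $5.02 + $29.97 + $52.51 + $44.06 + $4.05 + $1.17 + $4.43 = $145.69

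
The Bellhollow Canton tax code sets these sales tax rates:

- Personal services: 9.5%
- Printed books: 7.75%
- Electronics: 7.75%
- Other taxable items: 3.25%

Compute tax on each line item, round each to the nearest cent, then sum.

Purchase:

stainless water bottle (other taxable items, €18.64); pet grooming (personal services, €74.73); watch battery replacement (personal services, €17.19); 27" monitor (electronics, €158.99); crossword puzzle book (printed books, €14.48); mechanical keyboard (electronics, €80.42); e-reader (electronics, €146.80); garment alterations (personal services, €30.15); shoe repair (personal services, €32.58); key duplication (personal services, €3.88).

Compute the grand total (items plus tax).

€624.58

Stainless water bottle €18.64: other taxable items → 3.25% → €0.61
Pet grooming €74.73: personal services → 9.5% → €7.10
Watch battery replacement €17.19: personal services → 9.5% → €1.63
27" monitor €158.99: electronics → 7.75% → €12.32
Crossword puzzle book €14.48: printed books → 7.75% → €1.12
Mechanical keyboard €80.42: electronics → 7.75% → €6.23
E-reader €146.80: electronics → 7.75% → €11.38
Garment alterations €30.15: personal services → 9.5% → €2.86
Shoe repair €32.58: personal services → 9.5% → €3.10
Key duplication €3.88: personal services → 9.5% → €0.37
Subtotal = €577.86; tax = €46.72; total due = €624.58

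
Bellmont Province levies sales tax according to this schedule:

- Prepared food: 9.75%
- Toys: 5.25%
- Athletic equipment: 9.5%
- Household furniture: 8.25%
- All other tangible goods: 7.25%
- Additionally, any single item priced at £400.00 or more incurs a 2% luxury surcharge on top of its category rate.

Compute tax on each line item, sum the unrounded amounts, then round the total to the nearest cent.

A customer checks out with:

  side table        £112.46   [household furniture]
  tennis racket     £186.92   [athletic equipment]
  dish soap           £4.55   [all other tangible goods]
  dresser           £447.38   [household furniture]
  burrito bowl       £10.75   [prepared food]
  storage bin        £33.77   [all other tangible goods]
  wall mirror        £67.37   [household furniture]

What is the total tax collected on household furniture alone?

Side table £112.46: household furniture → 8.25% → £9.27795
Dresser £447.38: household furniture → 8.25% + 2% surcharge = 10.25% → £45.85645
Wall mirror £67.37: household furniture → 8.25% → £5.558025
Tax on household furniture: unrounded sum = £60.692425 → £60.69

£60.69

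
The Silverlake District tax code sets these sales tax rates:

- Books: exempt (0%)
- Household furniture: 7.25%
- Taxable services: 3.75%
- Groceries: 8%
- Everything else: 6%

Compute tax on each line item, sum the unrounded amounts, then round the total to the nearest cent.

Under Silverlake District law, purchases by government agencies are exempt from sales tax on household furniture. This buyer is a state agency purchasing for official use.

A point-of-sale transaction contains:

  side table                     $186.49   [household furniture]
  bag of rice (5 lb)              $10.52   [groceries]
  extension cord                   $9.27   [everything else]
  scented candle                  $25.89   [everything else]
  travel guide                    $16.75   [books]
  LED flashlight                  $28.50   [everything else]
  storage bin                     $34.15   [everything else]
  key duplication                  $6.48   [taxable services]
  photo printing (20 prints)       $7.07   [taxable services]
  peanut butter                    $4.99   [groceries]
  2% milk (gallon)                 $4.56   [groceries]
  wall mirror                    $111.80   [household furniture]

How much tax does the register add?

Side table $186.49: household furniture, buyer-exempt → 0% → $0.00
Bag of rice (5 lb) $10.52: groceries → 8% → $0.8416
Extension cord $9.27: everything else → 6% → $0.5562
Scented candle $25.89: everything else → 6% → $1.5534
Travel guide $16.75: books → 0% → $0.00
LED flashlight $28.50: everything else → 6% → $1.71
Storage bin $34.15: everything else → 6% → $2.049
Key duplication $6.48: taxable services → 3.75% → $0.243
Photo printing (20 prints) $7.07: taxable services → 3.75% → $0.265125
Peanut butter $4.99: groceries → 8% → $0.3992
2% milk (gallon) $4.56: groceries → 8% → $0.3648
Wall mirror $111.80: household furniture, buyer-exempt → 0% → $0.00
Unrounded tax sum = $7.982325 → $7.98

$7.98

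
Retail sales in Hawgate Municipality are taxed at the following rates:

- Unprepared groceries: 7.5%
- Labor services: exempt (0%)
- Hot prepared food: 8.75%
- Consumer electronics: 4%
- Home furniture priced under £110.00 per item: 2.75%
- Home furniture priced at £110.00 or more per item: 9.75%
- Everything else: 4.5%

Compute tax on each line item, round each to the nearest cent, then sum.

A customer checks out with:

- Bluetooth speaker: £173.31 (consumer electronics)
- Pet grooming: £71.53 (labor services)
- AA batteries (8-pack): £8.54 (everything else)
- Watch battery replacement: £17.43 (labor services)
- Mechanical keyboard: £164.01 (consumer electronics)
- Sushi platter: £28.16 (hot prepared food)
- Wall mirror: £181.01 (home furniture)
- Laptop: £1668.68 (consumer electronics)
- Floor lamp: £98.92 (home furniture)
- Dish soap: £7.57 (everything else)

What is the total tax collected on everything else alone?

£0.72

AA batteries (8-pack) £8.54: everything else → 4.5% → £0.38
Dish soap £7.57: everything else → 4.5% → £0.34
Tax on everything else = £0.38 + £0.34 = £0.72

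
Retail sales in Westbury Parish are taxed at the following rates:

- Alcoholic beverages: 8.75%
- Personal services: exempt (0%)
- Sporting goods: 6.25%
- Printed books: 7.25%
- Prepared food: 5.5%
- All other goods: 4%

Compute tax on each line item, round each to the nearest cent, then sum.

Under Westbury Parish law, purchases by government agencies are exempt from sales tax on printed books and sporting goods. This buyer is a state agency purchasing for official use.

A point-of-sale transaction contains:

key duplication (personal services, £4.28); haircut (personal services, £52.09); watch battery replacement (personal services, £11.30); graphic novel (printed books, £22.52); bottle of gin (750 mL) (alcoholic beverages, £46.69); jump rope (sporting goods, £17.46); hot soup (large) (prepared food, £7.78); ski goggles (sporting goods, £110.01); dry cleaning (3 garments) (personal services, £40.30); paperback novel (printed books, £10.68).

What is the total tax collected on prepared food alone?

£0.43

Hot soup (large) £7.78: prepared food → 5.5% → £0.43
Tax on prepared food = £0.43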